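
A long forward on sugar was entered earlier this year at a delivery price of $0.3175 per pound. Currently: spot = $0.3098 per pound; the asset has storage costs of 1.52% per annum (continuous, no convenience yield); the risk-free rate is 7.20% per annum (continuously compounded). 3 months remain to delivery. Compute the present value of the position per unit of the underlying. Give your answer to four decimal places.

Current fair forward for the remaining 3 months: F = S·e^((r + u)·T), (r + u) = 0.0720 + 0.0152 = 0.0872
F = 0.3098 · e^(0.0872 × 3/12) = 0.3098 × 1.022039 = 0.3166
Value of long forward = (F − K)·e^(−rT) = (0.3166 − 0.3175) · e^(−0.0720·3/12)
= -0.0009 × 0.982161 = -0.0009

-$0.0009 per pound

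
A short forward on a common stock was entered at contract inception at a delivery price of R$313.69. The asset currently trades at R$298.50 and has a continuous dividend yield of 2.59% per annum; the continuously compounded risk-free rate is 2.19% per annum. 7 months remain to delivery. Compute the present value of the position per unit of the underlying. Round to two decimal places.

R$15.68

Current fair forward for the remaining 7 months: F = S·e^((r − q)·T), (r − q) = 0.0219 − 0.0259 = -0.0040
F = 298.50 · e^(-0.0040 × 7/12) = 298.50 × 0.997669 = 297.8042
Value of long forward = (F − K)·e^(−rT) = (297.8042 − 313.69) · e^(−0.0219·7/12)
= -15.8858 × 0.987306 = -15.68
Short position value = −(long value) = R$15.68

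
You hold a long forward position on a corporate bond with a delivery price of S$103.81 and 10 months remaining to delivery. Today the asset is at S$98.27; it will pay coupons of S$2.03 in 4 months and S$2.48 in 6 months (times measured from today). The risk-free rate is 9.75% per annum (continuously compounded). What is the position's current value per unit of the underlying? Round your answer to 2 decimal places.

-S$1.77

PV(remaining coupons) I = 2.03·e^(−0.0975·4/12) + 2.48·e^(−0.0975·6/12) = 4.3271
Current forward F = (S − I)·e^(rT) = (98.27 − 4.3271)·e^(0.0975·10/12) = 93.9429 × 1.084642 = 101.8944
Value (long) = (F − K)·e^(−rT) = (101.8944 − 103.81) × 0.921963 = -1.7661
Value = -S$1.77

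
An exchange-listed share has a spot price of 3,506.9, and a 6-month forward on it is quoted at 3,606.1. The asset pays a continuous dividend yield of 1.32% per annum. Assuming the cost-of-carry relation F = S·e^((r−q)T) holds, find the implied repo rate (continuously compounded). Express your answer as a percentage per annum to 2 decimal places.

6.90%

From F = S·e^((r−q)T): (r − q) = ln(F/S)/T
ln(3606.1/3506.9) = ln(1.028287) = 0.027894
(r − q) = 0.027894 / (6/12) = 0.055788
r = ln(F/S)/T + q = 0.055788 + 0.0132 = 0.068988
r = 6.90%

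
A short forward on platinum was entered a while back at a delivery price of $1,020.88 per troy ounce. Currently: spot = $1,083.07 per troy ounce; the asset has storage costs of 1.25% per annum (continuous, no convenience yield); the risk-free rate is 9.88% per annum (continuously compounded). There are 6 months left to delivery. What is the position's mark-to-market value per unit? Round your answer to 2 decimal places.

Current fair forward for the remaining 6 months: F = S·e^((r + u)·T), (r + u) = 0.0988 + 0.0125 = 0.1113
F = 1083.07 · e^(0.1113 × 6/12) = 1083.07 × 1.05722759 = 1145.0515
Value of long forward = (F − K)·e^(−rT) = (1145.0515 − 1020.88) · e^(−0.0988·6/12)
= 124.1715 × 0.95180033 = 118.19
Short position value = −(long value) = -$118.19

-$118.19 per troy ounce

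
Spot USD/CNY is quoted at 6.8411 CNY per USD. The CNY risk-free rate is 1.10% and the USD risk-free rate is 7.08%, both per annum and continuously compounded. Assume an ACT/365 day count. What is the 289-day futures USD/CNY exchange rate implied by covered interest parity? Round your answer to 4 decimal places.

F = S·e^((r_CNY − r_USD)T) = 6.8411 · e^((0.0110 − 0.0708) × 289/365)
= 6.8411 · e^-0.047348 = 6.8411 × 0.953755
F = 6.5247 CNY per USD

6.5247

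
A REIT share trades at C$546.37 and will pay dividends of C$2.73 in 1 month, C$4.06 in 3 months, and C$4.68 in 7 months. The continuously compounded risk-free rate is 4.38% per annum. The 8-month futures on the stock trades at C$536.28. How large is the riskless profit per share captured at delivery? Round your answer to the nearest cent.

PV(dividends) I = 2.73·e^(−0.0438·1/12) + 4.06·e^(−0.0438·3/12) + 4.68·e^(−0.0438·7/12) = 11.2978
Fair futures F* = (S − I)·e^(rT) = (546.37 − 11.2978)·e^0.029200 = 535.0722 × 1.029630 = 550.9264
Market C$536.28 < fair 550.9264: forward underpriced → reverse cash-and-carry (short the stock, invest proceeds at r, pay the dividends, go long the forward).
Profit at T = |F_mkt − F*| = |536.28 − 550.9264| = C$14.65 per share

C$14.65 per share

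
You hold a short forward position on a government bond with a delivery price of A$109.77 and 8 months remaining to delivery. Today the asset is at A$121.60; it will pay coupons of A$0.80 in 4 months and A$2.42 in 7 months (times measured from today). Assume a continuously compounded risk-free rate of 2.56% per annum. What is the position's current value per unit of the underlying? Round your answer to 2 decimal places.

-A$10.51

PV(remaining coupons) I = 0.80·e^(−0.0256·4/12) + 2.42·e^(−0.0256·7/12) = 3.1773
Current forward F = (S − I)·e^(rT) = (121.60 − 3.1773)·e^(0.0256·8/12) = 118.4227 × 1.017213 = 120.4611
Value (long) = (F − K)·e^(−rT) = (120.4611 − 109.77) × 0.983078 = 10.5102
Short position value = −(long value) = -A$10.51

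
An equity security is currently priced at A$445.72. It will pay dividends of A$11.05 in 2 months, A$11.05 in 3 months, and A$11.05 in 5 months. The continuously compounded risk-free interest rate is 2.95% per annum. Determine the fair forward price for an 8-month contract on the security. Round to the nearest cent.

PV(dividends) I = 11.05·e^(−0.0295·2/12) + 11.05·e^(−0.0295·3/12) + 11.05·e^(−0.0295·5/12)
I = 10.9958 + 10.9688 + 10.9150 = 32.8796
F = (S − I)·e^(rT) = (445.72 − 32.8796) · e^(0.0295·8/12)
= 412.8404 · e^0.019667 = 412.8404 × 1.019862 = A$421.04

A$421.04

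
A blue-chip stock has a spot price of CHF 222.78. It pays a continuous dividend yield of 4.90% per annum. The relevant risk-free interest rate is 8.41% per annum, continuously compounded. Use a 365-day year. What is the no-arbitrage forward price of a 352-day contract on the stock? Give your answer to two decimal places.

CHF 230.45

F = S·e^((r − q)T) = 222.78 · e^((0.0841 − 0.0490) × 352/365)
= 222.78 · e^0.033850 = 222.78 × 1.034429
F = CHF 230.45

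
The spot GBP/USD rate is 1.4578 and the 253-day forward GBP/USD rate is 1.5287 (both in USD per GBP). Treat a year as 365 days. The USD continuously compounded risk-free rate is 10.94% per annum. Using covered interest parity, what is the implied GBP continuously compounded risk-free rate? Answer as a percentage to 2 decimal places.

F = S·e^((r_USD − r_GBP)T) ⇒ r_GBP = r_USD − ln(F/S)/T
ln(1.5287/1.4578) = 0.047489; /(253/365) = 0.068512
r_GBP = 0.1094 − 0.068512 = 0.040888
r_GBP = 4.09%

4.09%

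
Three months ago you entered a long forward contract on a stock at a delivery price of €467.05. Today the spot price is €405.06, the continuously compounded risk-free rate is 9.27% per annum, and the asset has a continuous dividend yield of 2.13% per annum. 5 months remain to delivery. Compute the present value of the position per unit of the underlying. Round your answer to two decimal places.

Current fair forward for the remaining 5 months: F = S·e^((r − q)·T), (r − q) = 0.0927 − 0.0213 = 0.0714
F = 405.06 · e^(0.0714 × 5/12) = 405.06 × 1.030197 = 417.2916
Value of long forward = (F − K)·e^(−rT) = (417.2916 − 467.05) · e^(−0.0927·5/12)
= -49.7584 × 0.962111 = -47.87

-€47.87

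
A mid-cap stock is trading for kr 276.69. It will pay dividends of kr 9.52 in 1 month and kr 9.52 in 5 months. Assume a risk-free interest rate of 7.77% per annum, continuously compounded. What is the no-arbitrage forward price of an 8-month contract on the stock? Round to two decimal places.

kr 271.73

PV(dividends) I = 9.52·e^(−0.0777·1/12) + 9.52·e^(−0.0777·5/12)
I = 9.4586 + 9.2167 = 18.6753
F = (S − I)·e^(rT) = (276.69 − 18.6753) · e^(0.0777·8/12)
= 258.0147 · e^0.051800 = 258.0147 × 1.053165 = kr 271.73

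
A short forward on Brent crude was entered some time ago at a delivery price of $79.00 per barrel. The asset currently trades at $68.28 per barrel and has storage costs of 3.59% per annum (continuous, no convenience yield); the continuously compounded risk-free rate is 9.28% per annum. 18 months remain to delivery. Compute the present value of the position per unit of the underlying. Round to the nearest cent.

Current fair forward for the remaining 18 months: F = S·e^((r + u)·T), (r + u) = 0.0928 + 0.0359 = 0.1287
F = 68.28 · e^(0.1287 × 18/12) = 68.28 × 1.212943 = 82.8197
Value of long forward = (F − K)·e^(−rT) = (82.8197 − 79.00) · e^(−0.0928·18/12)
= 3.8197 × 0.870054 = 3.32
Short position value = −(long value) = -$3.32

-$3.32 per barrel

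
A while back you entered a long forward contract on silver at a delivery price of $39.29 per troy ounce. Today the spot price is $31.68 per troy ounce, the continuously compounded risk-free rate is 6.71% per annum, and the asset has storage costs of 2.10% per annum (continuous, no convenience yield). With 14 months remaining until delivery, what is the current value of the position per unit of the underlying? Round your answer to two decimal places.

-$3.87 per troy ounce

Current fair forward for the remaining 14 months: F = S·e^((r + u)·T), (r + u) = 0.0671 + 0.0210 = 0.0881
F = 31.68 · e^(0.0881 × 14/12) = 31.68 × 1.108251 = 35.1094
Value of long forward = (F − K)·e^(−rT) = (35.1094 − 39.29) · e^(−0.0671·14/12)
= -4.1806 × 0.924702 = -3.87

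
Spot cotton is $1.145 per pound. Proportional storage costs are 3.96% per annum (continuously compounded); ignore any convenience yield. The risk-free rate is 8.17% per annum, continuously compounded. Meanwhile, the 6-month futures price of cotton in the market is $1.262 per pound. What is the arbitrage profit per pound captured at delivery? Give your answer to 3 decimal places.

Fair futures: F* = S·e^(carry·T), with carry = (r + u) = 0.0817 + 0.0396 = 0.1213
F* = 1.145 · e^(0.1213 × 6/12) = 1.145 · e^0.060650 = 1.145 × 1.062527 = $1.2166
Market $1.262 > fair $1.2166: forward overpriced → cash-and-carry (buy spot, short the forward).
At maturity, profit = |F_mkt − F*| = |1.262 − 1.2166| = $0.045 per pound

$0.045 per pound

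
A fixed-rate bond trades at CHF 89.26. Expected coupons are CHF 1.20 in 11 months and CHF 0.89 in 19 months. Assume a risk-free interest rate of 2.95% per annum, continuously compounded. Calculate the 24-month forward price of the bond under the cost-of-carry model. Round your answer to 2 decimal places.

PV(coupons) I = 1.20·e^(−0.0295·11/12) + 0.89·e^(−0.0295·19/12)
I = 1.1680 + 0.8494 = 2.0174
F = (S − I)·e^(rT) = (89.26 − 2.0174) · e^(0.0295·24/12)
= 87.2426 · e^0.059000 = 87.2426 × 1.060775 = CHF 92.54

CHF 92.54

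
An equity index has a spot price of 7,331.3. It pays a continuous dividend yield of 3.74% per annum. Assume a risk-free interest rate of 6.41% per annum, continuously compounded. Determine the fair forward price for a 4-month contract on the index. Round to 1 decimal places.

F = S·e^((r − q)T) = 7331.3 · e^((0.0641 − 0.0374) × 4/12)
= 7331.3 · e^0.008900 = 7331.3 × 1.008940
F = 7,396.8

7,396.8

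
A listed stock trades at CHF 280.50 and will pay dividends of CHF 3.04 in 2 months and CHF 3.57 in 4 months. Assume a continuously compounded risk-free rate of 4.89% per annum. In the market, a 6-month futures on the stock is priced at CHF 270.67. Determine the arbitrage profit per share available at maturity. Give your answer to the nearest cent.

CHF 10.08 per share

PV(dividends) I = 3.04·e^(−0.0489·2/12) + 3.57·e^(−0.0489·4/12) = 6.5276
Fair futures F* = (S − I)·e^(rT) = (280.50 − 6.5276)·e^0.024450 = 273.9724 × 1.024751 = 280.7535
Market CHF 270.67 < fair 280.7535: forward underpriced → reverse cash-and-carry (short the stock, invest proceeds at r, pay the dividends, go long the forward).
Profit at T = |F_mkt − F*| = |270.67 − 280.7535| = CHF 10.08 per share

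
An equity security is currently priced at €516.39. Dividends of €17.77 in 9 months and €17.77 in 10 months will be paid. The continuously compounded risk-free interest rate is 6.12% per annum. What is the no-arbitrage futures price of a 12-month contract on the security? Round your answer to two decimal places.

PV(dividends) I = 17.77·e^(−0.0612·9/12) + 17.77·e^(−0.0612·10/12)
I = 16.9728 + 16.8865 = 33.8593
F = (S − I)·e^(rT) = (516.39 − 33.8593) · e^(0.0612·12/12)
= 482.5307 · e^0.061200 = 482.5307 × 1.063112 = €512.98

€512.98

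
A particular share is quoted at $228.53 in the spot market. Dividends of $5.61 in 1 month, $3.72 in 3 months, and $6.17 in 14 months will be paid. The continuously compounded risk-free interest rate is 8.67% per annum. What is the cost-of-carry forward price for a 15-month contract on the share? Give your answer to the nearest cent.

PV(dividends) I = 5.61·e^(−0.0867·1/12) + 3.72·e^(−0.0867·3/12) + 6.17·e^(−0.0867·14/12)
I = 5.5696 + 3.6402 + 5.5764 = 14.7862
F = (S − I)·e^(rT) = (228.53 − 14.7862) · e^(0.0867·15/12)
= 213.7438 · e^0.108375 = 213.7438 × 1.114466 = $238.21

$238.21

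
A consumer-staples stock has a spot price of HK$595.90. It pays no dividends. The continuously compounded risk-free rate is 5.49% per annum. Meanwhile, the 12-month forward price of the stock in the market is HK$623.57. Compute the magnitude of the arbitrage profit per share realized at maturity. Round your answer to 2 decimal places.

Fair forward: F* = S·e^(carry·T), with carry = r = 0.0549
F* = 595.90 · e^(0.0549 × 12/12) = 595.90 · e^0.054900 = 595.90 × 1.056435 = HK$629.5296
Market HK$623.57 < fair HK$629.5296: forward underpriced → reverse cash-and-carry (short spot, go long the forward).
At maturity, profit = |F_mkt − F*| = |623.57 − 629.5296| = HK$5.96 per share

HK$5.96 per share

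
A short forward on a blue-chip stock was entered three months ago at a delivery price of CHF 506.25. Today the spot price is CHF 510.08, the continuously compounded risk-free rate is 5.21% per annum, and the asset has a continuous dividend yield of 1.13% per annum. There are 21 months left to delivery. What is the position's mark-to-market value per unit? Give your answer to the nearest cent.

-CHF 37.96

Current fair forward for the remaining 21 months: F = S·e^((r − q)·T), (r − q) = 0.0521 − 0.0113 = 0.0408
F = 510.08 · e^(0.0408 × 21/12) = 510.08 × 1.074011 = 547.8315
Value of long forward = (F − K)·e^(−rT) = (547.8315 − 506.25) · e^(−0.0521·21/12)
= 41.5815 × 0.912858 = 37.96
Short position value = −(long value) = -CHF 37.96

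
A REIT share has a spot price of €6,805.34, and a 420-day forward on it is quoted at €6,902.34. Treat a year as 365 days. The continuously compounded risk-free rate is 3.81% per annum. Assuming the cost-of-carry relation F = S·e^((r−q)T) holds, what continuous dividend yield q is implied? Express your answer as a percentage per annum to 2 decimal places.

2.58%

From F = S·e^((r−q)T): (r − q) = ln(F/S)/T
ln(6902.34/6805.34) = ln(1.014254) = 0.014153
(r − q) = 0.014153 / (420/365) = 0.012300
q = r − ln(F/S)/T = 0.0381 − 0.012300 = 0.025800
q = 2.58%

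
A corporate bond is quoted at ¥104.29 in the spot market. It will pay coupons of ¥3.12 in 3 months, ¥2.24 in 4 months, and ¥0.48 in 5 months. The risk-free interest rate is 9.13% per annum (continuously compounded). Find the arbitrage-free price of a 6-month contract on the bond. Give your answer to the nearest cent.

¥103.21

PV(coupons) I = 3.12·e^(−0.0913·3/12) + 2.24·e^(−0.0913·4/12) + 0.48·e^(−0.0913·5/12)
I = 3.0496 + 2.1729 + 0.4621 = 5.6846
F = (S − I)·e^(rT) = (104.29 − 5.6846) · e^(0.0913·6/12)
= 98.6054 · e^0.045650 = 98.6054 × 1.046708 = ¥103.21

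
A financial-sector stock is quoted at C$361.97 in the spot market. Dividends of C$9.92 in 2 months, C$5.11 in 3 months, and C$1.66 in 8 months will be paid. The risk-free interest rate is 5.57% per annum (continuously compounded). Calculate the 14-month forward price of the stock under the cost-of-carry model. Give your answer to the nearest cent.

PV(dividends) I = 9.92·e^(−0.0557·2/12) + 5.11·e^(−0.0557·3/12) + 1.66·e^(−0.0557·8/12)
I = 9.8283 + 5.0393 + 1.5995 = 16.4671
F = (S − I)·e^(rT) = (361.97 − 16.4671) · e^(0.0557·14/12)
= 345.5029 · e^0.064983 = 345.5029 × 1.067141 = C$368.70

C$368.70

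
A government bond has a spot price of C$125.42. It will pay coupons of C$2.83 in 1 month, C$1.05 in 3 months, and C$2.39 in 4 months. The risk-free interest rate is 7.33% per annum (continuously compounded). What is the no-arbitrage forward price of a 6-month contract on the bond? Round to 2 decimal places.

PV(coupons) I = 2.83·e^(−0.0733·1/12) + 1.05·e^(−0.0733·3/12) + 2.39·e^(−0.0733·4/12)
I = 2.8128 + 1.0309 + 2.3323 = 6.1760
F = (S − I)·e^(rT) = (125.42 − 6.1760) · e^(0.0733·6/12)
= 119.2440 · e^0.036650 = 119.2440 × 1.037330 = C$123.70

C$123.70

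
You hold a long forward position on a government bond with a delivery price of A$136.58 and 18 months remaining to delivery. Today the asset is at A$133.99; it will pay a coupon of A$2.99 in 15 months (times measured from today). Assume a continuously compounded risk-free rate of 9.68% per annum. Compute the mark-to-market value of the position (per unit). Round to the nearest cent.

PV(remaining coupons) I = 2.99·e^(−0.0968·15/12) = 2.6492
Current forward F = (S − I)·e^(rT) = (133.99 − 2.6492)·e^(0.0968·18/12) = 131.3408 × 1.156271 = 151.8656
Value (long) = (F − K)·e^(−rT) = (151.8656 − 136.58) × 0.864849 = 13.2197
Value = A$13.22

A$13.22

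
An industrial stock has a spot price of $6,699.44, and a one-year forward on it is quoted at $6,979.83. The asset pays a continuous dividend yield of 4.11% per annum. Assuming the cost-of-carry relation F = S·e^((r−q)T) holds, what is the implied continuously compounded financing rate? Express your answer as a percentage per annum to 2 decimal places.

From F = S·e^((r−q)T): (r − q) = ln(F/S)/T
ln(6979.83/6699.44) = ln(1.041853) = 0.041001
(r − q) = 0.041001 / (12/12) = 0.041001
r = ln(F/S)/T + q = 0.041001 + 0.0411 = 0.082101
r = 8.21%

8.21%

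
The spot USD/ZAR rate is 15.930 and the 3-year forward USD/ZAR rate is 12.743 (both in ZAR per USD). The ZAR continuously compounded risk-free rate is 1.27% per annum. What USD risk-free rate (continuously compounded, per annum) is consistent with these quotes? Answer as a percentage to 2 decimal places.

F = S·e^((r_ZAR − r_USD)T) ⇒ r_USD = r_ZAR − ln(F/S)/T
ln(12.743/15.930) = -0.223222; /(3) = -0.074407
r_USD = 0.0127 + 0.074407 = 0.087107
r_USD = 8.71%

8.71%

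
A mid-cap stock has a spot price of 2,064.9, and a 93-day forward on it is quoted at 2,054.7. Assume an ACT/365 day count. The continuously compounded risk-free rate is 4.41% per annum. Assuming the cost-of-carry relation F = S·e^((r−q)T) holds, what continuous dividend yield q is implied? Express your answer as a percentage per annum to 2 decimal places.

From F = S·e^((r−q)T): (r − q) = ln(F/S)/T
ln(2054.7/2064.9) = ln(0.995060) = -0.004952
(r − q) = -0.004952 / (93/365) = -0.019435
q = r − ln(F/S)/T = 0.0441 + 0.019435 = 0.063535
q = 6.35%

6.35%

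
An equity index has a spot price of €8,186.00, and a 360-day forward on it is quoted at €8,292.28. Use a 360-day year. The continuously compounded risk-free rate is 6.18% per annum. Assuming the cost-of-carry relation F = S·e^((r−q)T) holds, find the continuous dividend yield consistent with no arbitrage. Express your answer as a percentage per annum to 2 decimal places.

4.89%

From F = S·e^((r−q)T): (r − q) = ln(F/S)/T
ln(8292.28/8186.00) = ln(1.012983) = 0.012899
(r − q) = 0.012899 / (360/360) = 0.012899
q = r − ln(F/S)/T = 0.0618 − 0.012899 = 0.048901
q = 4.89%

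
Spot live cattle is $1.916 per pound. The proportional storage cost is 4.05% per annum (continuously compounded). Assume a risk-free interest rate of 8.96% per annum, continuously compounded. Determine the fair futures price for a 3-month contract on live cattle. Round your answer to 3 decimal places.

$1.979 per pound

Net carry = r + u − y = 0.0896 + 0.0405 − 0.0000 = 0.1301
F = S·e^((r+u−y)T) = 1.916 · e^(0.1301 × 3/12) = 1.916 · e^0.032525
= 1.916 × 1.033060 = $1.979 per pound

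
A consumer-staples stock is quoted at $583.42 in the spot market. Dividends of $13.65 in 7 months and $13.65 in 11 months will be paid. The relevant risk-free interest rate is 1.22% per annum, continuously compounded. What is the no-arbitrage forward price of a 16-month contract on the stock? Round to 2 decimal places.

$565.49

PV(dividends) I = 13.65·e^(−0.0122·7/12) + 13.65·e^(−0.0122·11/12)
I = 13.5532 + 13.4982 = 27.0514
F = (S − I)·e^(rT) = (583.42 − 27.0514) · e^(0.0122·16/12)
= 556.3686 · e^0.016267 = 556.3686 × 1.016400 = $565.49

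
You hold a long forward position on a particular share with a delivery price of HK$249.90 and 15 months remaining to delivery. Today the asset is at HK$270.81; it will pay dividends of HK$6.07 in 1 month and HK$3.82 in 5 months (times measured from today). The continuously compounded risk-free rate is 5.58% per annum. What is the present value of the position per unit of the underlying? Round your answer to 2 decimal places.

PV(remaining dividends) I = 6.07·e^(−0.0558·1/12) + 3.82·e^(−0.0558·5/12) = 9.7740
Current forward F = (S − I)·e^(rT) = (270.81 − 9.7740)·e^(0.0558·15/12) = 261.0360 × 1.072240 = 279.8932
Value (long) = (F − K)·e^(−rT) = (279.8932 − 249.90) × 0.932627 = 27.9725
Value = HK$27.97

HK$27.97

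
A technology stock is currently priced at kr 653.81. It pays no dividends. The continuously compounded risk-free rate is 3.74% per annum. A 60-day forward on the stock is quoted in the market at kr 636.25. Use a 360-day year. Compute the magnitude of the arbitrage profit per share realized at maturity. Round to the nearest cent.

kr 21.65 per share

Fair forward: F* = S·e^(carry·T), with carry = r = 0.0374
F* = 653.81 · e^(0.0374 × 60/360) = 653.81 · e^0.006233 = 653.81 × 1.006252 = kr 657.8976
Market kr 636.25 < fair kr 657.8976: forward underpriced → reverse cash-and-carry (short spot, go long the forward).
At maturity, profit = |F_mkt − F*| = |636.25 − 657.8976| = kr 21.65 per share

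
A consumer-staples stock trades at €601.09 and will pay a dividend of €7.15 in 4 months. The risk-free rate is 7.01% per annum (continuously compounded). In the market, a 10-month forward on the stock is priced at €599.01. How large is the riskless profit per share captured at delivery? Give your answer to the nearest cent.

PV(dividends) I = 7.15·e^(−0.0701·4/12) = 6.9849
Fair forward F* = (S − I)·e^(rT) = (601.09 − 6.9849)·e^0.058417 = 594.1051 × 1.060157 = 629.8447
Market €599.01 < fair 629.8447: forward underpriced → reverse cash-and-carry (short the stock, invest proceeds at r, pay the dividends, go long the forward).
Profit at T = |F_mkt − F*| = |599.01 − 629.8447| = €30.83 per share

€30.83 per share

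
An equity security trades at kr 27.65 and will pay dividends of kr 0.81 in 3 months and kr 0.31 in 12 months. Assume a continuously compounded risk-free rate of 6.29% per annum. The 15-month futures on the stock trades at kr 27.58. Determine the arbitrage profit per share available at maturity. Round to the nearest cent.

kr 1.15 per share

PV(dividends) I = 0.81·e^(−0.0629·3/12) + 0.31·e^(−0.0629·12/12) = 1.0885
Fair futures F* = (S − I)·e^(rT) = (27.65 − 1.0885)·e^0.078625 = 26.5615 × 1.081799 = 28.7342
Market kr 27.58 < fair 28.7342: forward underpriced → reverse cash-and-carry (short the stock, invest proceeds at r, pay the dividends, go long the forward).
Profit at T = |F_mkt − F*| = |27.58 − 28.7342| = kr 1.15 per share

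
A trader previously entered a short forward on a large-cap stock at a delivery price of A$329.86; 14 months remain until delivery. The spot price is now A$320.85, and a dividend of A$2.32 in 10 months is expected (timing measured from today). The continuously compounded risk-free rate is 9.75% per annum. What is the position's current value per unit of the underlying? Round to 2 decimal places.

-A$24.32

PV(remaining dividends) I = 2.32·e^(−0.0975·10/12) = 2.1390
Current forward F = (S − I)·e^(rT) = (320.85 − 2.1390)·e^(0.0975·14/12) = 318.7110 × 1.120472 = 357.1068
Value (long) = (F − K)·e^(−rT) = (357.1068 − 329.86) × 0.892481 = 24.3173
Short position value = −(long value) = -A$24.32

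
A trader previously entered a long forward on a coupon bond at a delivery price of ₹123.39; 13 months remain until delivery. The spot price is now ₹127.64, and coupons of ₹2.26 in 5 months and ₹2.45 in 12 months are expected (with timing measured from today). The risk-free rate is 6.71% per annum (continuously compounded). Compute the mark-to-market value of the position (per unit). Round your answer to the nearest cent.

₹8.41

PV(remaining coupons) I = 2.26·e^(−0.0671·5/12) + 2.45·e^(−0.0671·12/12) = 4.4887
Current forward F = (S − I)·e^(rT) = (127.64 − 4.4887)·e^(0.0671·13/12) = 123.1513 × 1.075399 = 132.4368
Value (long) = (F − K)·e^(−rT) = (132.4368 − 123.39) × 0.929888 = 8.4125
Value = ₹8.41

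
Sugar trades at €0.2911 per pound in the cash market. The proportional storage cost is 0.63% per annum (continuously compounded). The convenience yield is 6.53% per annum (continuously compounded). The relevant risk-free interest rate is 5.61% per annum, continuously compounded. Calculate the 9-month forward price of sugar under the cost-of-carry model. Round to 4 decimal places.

€0.2905 per pound

Net carry = r + u − y = 0.0561 + 0.0063 − 0.0653 = -0.0029
F = S·e^((r+u−y)T) = 0.2911 · e^(-0.0029 × 9/12) = 0.2911 · e^-0.002175
= 0.2911 × 0.997827 = €0.2905 per pound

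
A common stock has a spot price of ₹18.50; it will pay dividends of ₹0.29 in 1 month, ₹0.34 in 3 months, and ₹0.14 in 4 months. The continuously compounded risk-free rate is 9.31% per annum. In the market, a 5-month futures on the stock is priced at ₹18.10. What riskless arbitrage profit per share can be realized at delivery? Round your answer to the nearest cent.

₹0.35 per share

PV(dividends) I = 0.29·e^(−0.0931·1/12) + 0.34·e^(−0.0931·3/12) + 0.14·e^(−0.0931·4/12) = 0.7557
Fair futures F* = (S − I)·e^(rT) = (18.50 − 0.7557)·e^0.038792 = 17.7443 × 1.039554 = 18.4462
Market ₹18.10 < fair 18.4462: forward underpriced → reverse cash-and-carry (short the stock, invest proceeds at r, pay the dividends, go long the forward).
Profit at T = |F_mkt − F*| = |18.10 − 18.4462| = ₹0.35 per share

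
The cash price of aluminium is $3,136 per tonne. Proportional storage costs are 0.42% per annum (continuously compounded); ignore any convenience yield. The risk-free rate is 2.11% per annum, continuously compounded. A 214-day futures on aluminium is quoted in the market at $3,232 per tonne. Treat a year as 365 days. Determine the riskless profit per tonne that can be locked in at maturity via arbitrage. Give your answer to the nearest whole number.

Fair futures: F* = S·e^(carry·T), with carry = (r + u) = 0.0211 + 0.0042 = 0.0253
F* = 3136 · e^(0.0253 × 214/365) = 3136 · e^0.014833 = 3136 × 1.014944 = $3182.8644
Market $3232 > fair $3182.8644: forward overpriced → cash-and-carry (buy spot, short the forward).
At maturity, profit = |F_mkt − F*| = |3232 − 3182.8644| = $49 per tonne

$49 per tonne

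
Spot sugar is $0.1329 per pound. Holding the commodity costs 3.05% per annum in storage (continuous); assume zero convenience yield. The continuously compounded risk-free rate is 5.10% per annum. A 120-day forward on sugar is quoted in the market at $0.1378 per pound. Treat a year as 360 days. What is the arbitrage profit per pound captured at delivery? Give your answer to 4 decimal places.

$0.0012 per pound

Fair forward: F* = S·e^(carry·T), with carry = (r + u) = 0.0510 + 0.0305 = 0.0815
F* = 0.1329 · e^(0.0815 × 120/360) = 0.1329 · e^0.027167 = 0.1329 × 1.027539 = $0.1366
Market $0.1378 > fair $0.1366: forward overpriced → cash-and-carry (buy spot, short the forward).
At maturity, profit = |F_mkt − F*| = |0.1378 − 0.1366| = $0.0012 per pound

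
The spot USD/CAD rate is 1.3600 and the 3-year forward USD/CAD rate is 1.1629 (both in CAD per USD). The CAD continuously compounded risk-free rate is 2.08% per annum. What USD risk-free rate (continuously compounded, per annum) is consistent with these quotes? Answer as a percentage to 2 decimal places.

7.30%

F = S·e^((r_CAD − r_USD)T) ⇒ r_USD = r_CAD − ln(F/S)/T
ln(1.1629/1.3600) = -0.156568; /(3) = -0.052189
r_USD = 0.0208 + 0.052189 = 0.072989
r_USD = 7.30%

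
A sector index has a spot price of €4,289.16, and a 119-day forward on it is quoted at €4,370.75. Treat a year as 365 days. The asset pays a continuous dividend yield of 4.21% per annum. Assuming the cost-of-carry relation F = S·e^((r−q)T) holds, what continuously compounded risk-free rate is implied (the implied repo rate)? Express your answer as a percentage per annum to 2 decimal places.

9.99%

From F = S·e^((r−q)T): (r − q) = ln(F/S)/T
ln(4370.75/4289.16) = ln(1.019022) = 0.018843
(r − q) = 0.018843 / (119/365) = 0.057796
r = ln(F/S)/T + q = 0.057796 + 0.0421 = 0.099896
r = 9.99%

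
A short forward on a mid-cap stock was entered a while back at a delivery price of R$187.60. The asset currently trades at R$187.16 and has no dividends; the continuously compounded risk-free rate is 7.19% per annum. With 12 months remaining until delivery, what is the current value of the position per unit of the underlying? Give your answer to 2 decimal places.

-R$12.57

Current fair forward for the remaining 12 months: F = S·e^(r·T), r = 0.0719
F = 187.16 · e^(0.0719 × 12/12) = 187.16 × 1.074548 = 201.1124
Value of long forward = (F − K)·e^(−rT) = (201.1124 − 187.60) · e^(−0.0719·12/12)
= 13.5124 × 0.930624 = 12.57
Short position value = −(long value) = -R$12.57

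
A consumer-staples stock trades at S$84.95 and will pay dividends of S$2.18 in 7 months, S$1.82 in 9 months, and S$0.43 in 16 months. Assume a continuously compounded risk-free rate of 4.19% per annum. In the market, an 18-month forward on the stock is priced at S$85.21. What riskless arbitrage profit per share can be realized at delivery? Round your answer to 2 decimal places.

S$0.67 per share

PV(dividends) I = 2.18·e^(−0.0419·7/12) + 1.82·e^(−0.0419·9/12) + 0.43·e^(−0.0419·16/12) = 4.2977
Fair forward F* = (S − I)·e^(rT) = (84.95 − 4.2977)·e^0.062850 = 80.6523 × 1.064867 = 85.8840
Market S$85.21 < fair 85.8840: forward underpriced → reverse cash-and-carry (short the stock, invest proceeds at r, pay the dividends, go long the forward).
Profit at T = |F_mkt − F*| = |85.21 − 85.8840| = S$0.67 per share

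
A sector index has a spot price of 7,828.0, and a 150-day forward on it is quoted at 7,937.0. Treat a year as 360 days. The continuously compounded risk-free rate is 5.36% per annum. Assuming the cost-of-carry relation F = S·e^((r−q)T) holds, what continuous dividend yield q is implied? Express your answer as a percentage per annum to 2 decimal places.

2.04%

From F = S·e^((r−q)T): (r − q) = ln(F/S)/T
ln(7937.0/7828.0) = ln(1.013924) = 0.013828
(r − q) = 0.013828 / (150/360) = 0.033187
q = r − ln(F/S)/T = 0.0536 − 0.033187 = 0.020413
q = 2.04%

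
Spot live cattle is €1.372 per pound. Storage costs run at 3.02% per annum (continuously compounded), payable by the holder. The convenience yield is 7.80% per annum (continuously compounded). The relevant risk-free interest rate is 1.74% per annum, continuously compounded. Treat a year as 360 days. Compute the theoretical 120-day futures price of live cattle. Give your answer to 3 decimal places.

Net carry = r + u − y = 0.0174 + 0.0302 − 0.0780 = -0.0304
F = S·e^((r+u−y)T) = 1.372 · e^(-0.0304 × 120/360) = 1.372 · e^-0.010133
= 1.372 × 0.989918 = €1.358 per pound

€1.358 per pound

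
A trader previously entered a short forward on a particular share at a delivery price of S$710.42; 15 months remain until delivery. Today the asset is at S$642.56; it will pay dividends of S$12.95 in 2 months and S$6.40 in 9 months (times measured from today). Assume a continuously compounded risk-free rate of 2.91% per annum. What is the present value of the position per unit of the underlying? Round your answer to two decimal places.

PV(remaining dividends) I = 12.95·e^(−0.0291·2/12) + 6.40·e^(−0.0291·9/12) = 19.1492
Current forward F = (S − I)·e^(rT) = (642.56 − 19.1492)·e^(0.0291·15/12) = 623.4108 × 1.037045 = 646.5051
Value (long) = (F − K)·e^(−rT) = (646.5051 − 710.42) × 0.964279 = -61.6318
Short position value = −(long value) = S$61.63

S$61.63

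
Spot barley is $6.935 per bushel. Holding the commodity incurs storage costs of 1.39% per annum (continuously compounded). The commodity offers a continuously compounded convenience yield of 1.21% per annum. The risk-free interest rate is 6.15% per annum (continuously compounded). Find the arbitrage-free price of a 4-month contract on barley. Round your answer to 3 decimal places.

Net carry = r + u − y = 0.0615 + 0.0139 − 0.0121 = 0.0633
F = S·e^((r+u−y)T) = 6.935 · e^(0.0633 × 4/12) = 6.935 · e^0.021100
= 6.935 × 1.021324 = $7.083 per bushel

$7.083 per bushel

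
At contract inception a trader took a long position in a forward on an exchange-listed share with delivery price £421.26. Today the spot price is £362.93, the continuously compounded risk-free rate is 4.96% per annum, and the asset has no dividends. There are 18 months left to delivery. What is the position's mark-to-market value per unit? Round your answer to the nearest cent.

-£28.13

Current fair forward for the remaining 18 months: F = S·e^(r·T), r = 0.0496
F = 362.93 · e^(0.0496 × 18/12) = 362.93 × 1.077238 = 390.9620
Value of long forward = (F − K)·e^(−rT) = (390.9620 − 421.26) · e^(−0.0496·18/12)
= -30.2980 × 0.928300 = -28.13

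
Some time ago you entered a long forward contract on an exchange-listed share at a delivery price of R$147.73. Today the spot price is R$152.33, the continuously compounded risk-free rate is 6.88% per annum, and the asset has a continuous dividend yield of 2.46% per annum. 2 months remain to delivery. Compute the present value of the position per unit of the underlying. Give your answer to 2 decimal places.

R$5.66

Current fair forward for the remaining 2 months: F = S·e^((r − q)·T), (r − q) = 0.0688 − 0.0246 = 0.0442
F = 152.33 · e^(0.0442 × 2/12) = 152.33 × 1.007394 = 153.4563
Value of long forward = (F − K)·e^(−rT) = (153.4563 − 147.73) · e^(−0.0688·2/12)
= 5.7263 × 0.988599 = 5.66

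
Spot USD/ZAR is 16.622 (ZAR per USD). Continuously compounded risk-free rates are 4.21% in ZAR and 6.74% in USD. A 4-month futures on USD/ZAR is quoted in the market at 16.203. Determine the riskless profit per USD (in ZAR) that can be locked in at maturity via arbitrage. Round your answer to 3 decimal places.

Fair futures: F* = S·e^(carry·T), with carry = (r_ZAR − r_USD) = 0.0421 − 0.0674 = -0.0253
F* = 16.622 · e^(-0.0253 × 4/12) = 16.622 · e^-0.008433 = 16.622 × 0.991602 = 16.4824
Market 16.203 < fair 16.4824: forward underpriced → reverse cash-and-carry (short spot, go long the forward).
At maturity, profit = |F_mkt − F*| = |16.203 − 16.4824| = 0.279 per USD (in ZAR)

0.279 per USD (in ZAR)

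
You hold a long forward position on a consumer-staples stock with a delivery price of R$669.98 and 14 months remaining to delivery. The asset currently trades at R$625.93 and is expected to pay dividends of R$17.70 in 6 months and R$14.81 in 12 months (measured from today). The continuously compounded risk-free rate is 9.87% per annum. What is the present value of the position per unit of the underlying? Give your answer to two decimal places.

PV(remaining dividends) I = 17.70·e^(−0.0987·6/12) + 14.81·e^(−0.0987·12/12) = 30.2658
Current forward F = (S − I)·e^(rT) = (625.93 − 30.2658)·e^(0.0987·14/12) = 595.6642 × 1.122042 = 668.3603
Value (long) = (F − K)·e^(−rT) = (668.3603 − 669.98) × 0.891232 = -1.4435
Value = -R$1.44

-R$1.44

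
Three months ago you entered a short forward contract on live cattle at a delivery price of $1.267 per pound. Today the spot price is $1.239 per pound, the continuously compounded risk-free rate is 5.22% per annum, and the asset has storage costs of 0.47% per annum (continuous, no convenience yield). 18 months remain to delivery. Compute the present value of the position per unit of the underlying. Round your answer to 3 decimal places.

Current fair forward for the remaining 18 months: F = S·e^((r + u)·T), (r + u) = 0.0522 + 0.0047 = 0.0569
F = 1.239 · e^(0.0569 × 18/12) = 1.239 × 1.089098 = 1.3494
Value of long forward = (F − K)·e^(−rT) = (1.3494 − 1.267) · e^(−0.0522·18/12)
= 0.0824 × 0.924687 = 0.076
Short position value = −(long value) = -$0.076

-$0.076 per pound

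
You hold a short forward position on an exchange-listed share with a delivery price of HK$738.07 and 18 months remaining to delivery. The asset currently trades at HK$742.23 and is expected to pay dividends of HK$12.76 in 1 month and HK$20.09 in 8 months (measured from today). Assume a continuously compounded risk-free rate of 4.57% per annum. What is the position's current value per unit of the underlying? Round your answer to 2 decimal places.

PV(remaining dividends) I = 12.76·e^(−0.0457·1/12) + 20.09·e^(−0.0457·8/12) = 32.1987
Current forward F = (S − I)·e^(rT) = (742.23 − 32.1987)·e^(0.0457·18/12) = 710.0313 × 1.070954 = 760.4109
Value (long) = (F − K)·e^(−rT) = (760.4109 − 738.07) × 0.933747 = 20.8607
Short position value = −(long value) = -HK$20.86

-HK$20.86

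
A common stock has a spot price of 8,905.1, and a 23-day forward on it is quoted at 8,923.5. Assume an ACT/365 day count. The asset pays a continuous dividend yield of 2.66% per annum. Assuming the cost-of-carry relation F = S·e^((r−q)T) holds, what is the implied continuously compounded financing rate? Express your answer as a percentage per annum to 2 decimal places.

5.94%

From F = S·e^((r−q)T): (r − q) = ln(F/S)/T
ln(8923.5/8905.1) = ln(1.002066) = 0.002064
(r − q) = 0.002064 / (23/365) = 0.032755
r = ln(F/S)/T + q = 0.032755 + 0.0266 = 0.059355
r = 5.94%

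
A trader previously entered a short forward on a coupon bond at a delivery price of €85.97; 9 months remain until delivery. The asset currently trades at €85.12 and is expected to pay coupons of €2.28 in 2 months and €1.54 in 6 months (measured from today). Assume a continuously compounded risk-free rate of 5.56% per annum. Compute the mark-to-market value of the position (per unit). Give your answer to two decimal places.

€1.10

PV(remaining coupons) I = 2.28·e^(−0.0556·2/12) + 1.54·e^(−0.0556·6/12) = 3.7567
Current forward F = (S − I)·e^(rT) = (85.12 − 3.7567)·e^(0.0556·9/12) = 81.3633 × 1.042582 = 84.8279
Value (long) = (F − K)·e^(−rT) = (84.8279 − 85.97) × 0.959157 = -1.0955
Short position value = −(long value) = €1.10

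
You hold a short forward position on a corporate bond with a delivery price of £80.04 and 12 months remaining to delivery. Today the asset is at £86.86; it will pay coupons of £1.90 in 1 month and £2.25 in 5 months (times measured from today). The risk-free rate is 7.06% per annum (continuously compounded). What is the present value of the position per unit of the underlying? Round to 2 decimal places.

-£8.20

PV(remaining coupons) I = 1.90·e^(−0.0706·1/12) + 2.25·e^(−0.0706·5/12) = 4.0736
Current forward F = (S − I)·e^(rT) = (86.86 − 4.0736)·e^(0.0706·12/12) = 82.7864 × 1.073152 = 88.8424
Value (long) = (F − K)·e^(−rT) = (88.8424 − 80.04) × 0.931835 = 8.2024
Short position value = −(long value) = -£8.20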